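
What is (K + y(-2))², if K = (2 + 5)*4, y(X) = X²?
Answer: 1024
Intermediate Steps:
K = 28 (K = 7*4 = 28)
(K + y(-2))² = (28 + (-2)²)² = (28 + 4)² = 32² = 1024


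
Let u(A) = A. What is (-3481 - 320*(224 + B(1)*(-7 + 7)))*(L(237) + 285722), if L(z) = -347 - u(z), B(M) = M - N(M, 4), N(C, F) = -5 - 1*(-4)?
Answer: -21431257218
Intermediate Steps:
N(C, F) = -1 (N(C, F) = -5 + 4 = -1)
B(M) = 1 + M (B(M) = M - 1*(-1) = M + 1 = 1 + M)
L(z) = -347 - z
(-3481 - 320*(224 + B(1)*(-7 + 7)))*(L(237) + 285722) = (-3481 - 320*(224 + (1 + 1)*(-7 + 7)))*((-347 - 1*237) + 285722) = (-3481 - 320*(224 + 2*0))*((-347 - 237) + 285722) = (-3481 - 320*(224 + 0))*(-584 + 285722) = (-3481 - 320*224)*285138 = (-3481 - 71680)*285138 = -75161*285138 = -21431257218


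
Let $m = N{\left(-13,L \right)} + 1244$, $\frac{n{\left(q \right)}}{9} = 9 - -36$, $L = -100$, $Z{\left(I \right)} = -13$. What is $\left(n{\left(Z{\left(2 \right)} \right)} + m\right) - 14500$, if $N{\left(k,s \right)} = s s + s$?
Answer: $-2951$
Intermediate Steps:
$N{\left(k,s \right)} = s + s^{2}$ ($N{\left(k,s \right)} = s^{2} + s = s + s^{2}$)
$n{\left(q \right)} = 405$ ($n{\left(q \right)} = 9 \left(9 - -36\right) = 9 \left(9 + 36\right) = 9 \cdot 45 = 405$)
$m = 11144$ ($m = - 100 \left(1 - 100\right) + 1244 = \left(-100\right) \left(-99\right) + 1244 = 9900 + 1244 = 11144$)
$\left(n{\left(Z{\left(2 \right)} \right)} + m\right) - 14500 = \left(405 + 11144\right) - 14500 = 11549 - 14500 = -2951$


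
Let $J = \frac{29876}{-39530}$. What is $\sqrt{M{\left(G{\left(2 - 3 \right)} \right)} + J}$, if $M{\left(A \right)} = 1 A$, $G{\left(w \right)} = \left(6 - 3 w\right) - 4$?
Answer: $\frac{\sqrt{1658026555}}{19765} \approx 2.0602$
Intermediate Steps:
$G{\left(w \right)} = 2 - 3 w$
$M{\left(A \right)} = A$
$J = - \frac{14938}{19765}$ ($J = 29876 \left(- \frac{1}{39530}\right) = - \frac{14938}{19765} \approx -0.75578$)
$\sqrt{M{\left(G{\left(2 - 3 \right)} \right)} + J} = \sqrt{\left(2 - 3 \left(2 - 3\right)\right) - \frac{14938}{19765}} = \sqrt{\left(2 - -3\right) - \frac{14938}{19765}} = \sqrt{\left(2 + 3\right) - \frac{14938}{19765}} = \sqrt{5 - \frac{14938}{19765}} = \sqrt{\frac{83887}{19765}} = \frac{\sqrt{1658026555}}{19765}$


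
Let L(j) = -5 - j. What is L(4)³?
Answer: -729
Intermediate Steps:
L(4)³ = (-5 - 1*4)³ = (-5 - 4)³ = (-9)³ = -729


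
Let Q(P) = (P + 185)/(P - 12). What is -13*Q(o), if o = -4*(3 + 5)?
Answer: 1989/44 ≈ 45.205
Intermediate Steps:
o = -32 (o = -4*8 = -32)
Q(P) = (185 + P)/(-12 + P)
-13*Q(o) = -13*(185 - 32)/(-12 - 32) = -13*153/(-44) = -(-13)*153/44 = -13*(-153/44) = 1989/44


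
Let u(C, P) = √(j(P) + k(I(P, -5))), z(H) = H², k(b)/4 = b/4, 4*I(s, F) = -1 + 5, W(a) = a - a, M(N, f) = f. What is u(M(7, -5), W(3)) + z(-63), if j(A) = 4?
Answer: 3969 + √5 ≈ 3971.2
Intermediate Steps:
W(a) = 0
I(s, F) = 1 (I(s, F) = (-1 + 5)/4 = (¼)*4 = 1)
k(b) = b (k(b) = 4*(b/4) = b)
u(C, P) = √5 (u(C, P) = √(4 + 1) = √5)
u(M(7, -5), W(3)) + z(-63) = √5 + (-63)² = √5 + 3969 = 3969 + √5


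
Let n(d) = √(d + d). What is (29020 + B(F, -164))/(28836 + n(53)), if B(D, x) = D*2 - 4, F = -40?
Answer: 417199248/415757395 - 14468*√106/415757395 ≈ 1.0031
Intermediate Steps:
n(d) = √2*√d (n(d) = √(2*d) = √2*√d)
B(D, x) = -4 + 2*D (B(D, x) = 2*D - 4 = -4 + 2*D)
(29020 + B(F, -164))/(28836 + n(53)) = (29020 + (-4 + 2*(-40)))/(28836 + √2*√53) = (29020 + (-4 - 80))/(28836 + √106) = (29020 - 84)/(28836 + √106) = 28936/(28836 + √106)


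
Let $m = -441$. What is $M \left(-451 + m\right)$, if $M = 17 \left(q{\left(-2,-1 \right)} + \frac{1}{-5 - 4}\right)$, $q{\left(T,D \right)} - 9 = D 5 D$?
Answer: $- \frac{1895500}{9} \approx -2.1061 \cdot 10^{5}$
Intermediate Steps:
$q{\left(T,D \right)} = 9 + 5 D^{2}$ ($q{\left(T,D \right)} = 9 + D 5 D = 9 + 5 D D = 9 + 5 D^{2}$)
$M = \frac{2125}{9}$ ($M = 17 \left(\left(9 + 5 \left(-1\right)^{2}\right) + \frac{1}{-5 - 4}\right) = 17 \left(\left(9 + 5 \cdot 1\right) + \frac{1}{-9}\right) = 17 \left(\left(9 + 5\right) - \frac{1}{9}\right) = 17 \left(14 - \frac{1}{9}\right) = 17 \cdot \frac{125}{9} = \frac{2125}{9} \approx 236.11$)
$M \left(-451 + m\right) = \frac{2125 \left(-451 - 441\right)}{9} = \frac{2125}{9} \left(-892\right) = - \frac{1895500}{9}$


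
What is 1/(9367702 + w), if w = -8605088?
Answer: 1/762614 ≈ 1.3113e-6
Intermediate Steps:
1/(9367702 + w) = 1/(9367702 - 8605088) = 1/762614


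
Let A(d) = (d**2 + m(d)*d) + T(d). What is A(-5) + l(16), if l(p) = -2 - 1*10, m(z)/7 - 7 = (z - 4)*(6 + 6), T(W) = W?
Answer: 3543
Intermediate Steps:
m(z) = -287 + 84*z (m(z) = 49 + 7*((z - 4)*(6 + 6)) = 49 + 7*((-4 + z)*12) = 49 + 7*(-48 + 12*z) = 49 + (-336 + 84*z) = -287 + 84*z)
A(d) = d + d**2 + d*(-287 + 84*d) (A(d) = (d**2 + (-287 + 84*d)*d) + d = (d**2 + d*(-287 + 84*d)) + d = d + d**2 + d*(-287 + 84*d))
l(p) = -12 (l(p) = -2 - 10 = -12)
A(-5) + l(16) = -5*(-286 + 85*(-5)) - 12 = -5*(-286 - 425) - 12 = -5*(-711) - 12 = 3555 - 12 = 3543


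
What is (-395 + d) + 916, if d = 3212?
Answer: 3733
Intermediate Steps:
(-395 + d) + 916 = (-395 + 3212) + 916 = 2817 + 916 = 3733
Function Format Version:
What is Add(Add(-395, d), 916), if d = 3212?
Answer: 3733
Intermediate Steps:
Add(Add(-395, d), 916) = Add(Add(-395, 3212), 916) = Add(2817, 916) = 3733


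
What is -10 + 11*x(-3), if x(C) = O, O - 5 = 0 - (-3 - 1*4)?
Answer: 122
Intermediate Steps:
O = 12 (O = 5 + (0 - (-3 - 1*4)) = 5 + (0 - (-3 - 4)) = 5 + (0 - 1*(-7)) = 5 + (0 + 7) = 5 + 7 = 12)
x(C) = 12
-10 + 11*x(-3) = -10 + 11*12 = -10 + 132 = 122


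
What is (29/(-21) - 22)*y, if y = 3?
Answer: -491/7 ≈ -70.143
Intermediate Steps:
(29/(-21) - 22)*y = (29/(-21) - 22)*3 = (29*(-1/21) - 22)*3 = (-29/21 - 22)*3 = -491/21*3 = -491/7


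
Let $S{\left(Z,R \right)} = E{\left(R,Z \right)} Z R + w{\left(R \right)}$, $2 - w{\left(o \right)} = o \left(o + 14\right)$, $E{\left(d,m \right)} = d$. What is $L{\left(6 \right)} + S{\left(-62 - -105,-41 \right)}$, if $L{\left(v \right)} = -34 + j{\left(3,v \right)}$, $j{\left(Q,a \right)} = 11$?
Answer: $71155$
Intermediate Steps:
$w{\left(o \right)} = 2 - o \left(14 + o\right)$ ($w{\left(o \right)} = 2 - o \left(o + 14\right) = 2 - o \left(14 + o\right)$)
$S{\left(Z,R \right)} = 2 - R^{2} - 14 R + Z R^{2}$ ($S{\left(Z,R \right)} = R Z R - \left(-2 + R^{2} + 14 R\right) = Z R^{2} - \left(-2 + R^{2} + 14 R\right) = 2 - R^{2} - 14 R + Z R^{2}$)
$L{\left(v \right)} = -23$ ($L{\left(v \right)} = -34 + 11 = -23$)
$L{\left(6 \right)} + S{\left(-62 - -105,-41 \right)} = -23 + \left(2 - \left(-41\right)^{2} - -574 + \left(-62 - -105\right) \left(-41\right)^{2}\right) = -23 + \left(2 - 1681 + 574 + \left(-62 + 105\right) 1681\right) = -23 + \left(2 - 1681 + 574 + 43 \cdot 1681\right) = -23 + \left(2 - 1681 + 574 + 72283\right) = -23 + 71178 = 71155$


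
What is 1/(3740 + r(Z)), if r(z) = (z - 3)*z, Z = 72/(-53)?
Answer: 2809/10522292 ≈ 0.00026696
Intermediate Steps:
Z = -72/53 (Z = 72*(-1/53) = -72/53 ≈ -1.3585)
r(z) = z*(-3 + z) (r(z) = (-3 + z)*z = z*(-3 + z))
1/(3740 + r(Z)) = 1/(3740 - 72*(-3 - 72/53)/53) = 1/(3740 - 72/53*(-231/53)) = 1/(3740 + 16632/2809) = 1/(10522292/2809) = 2809/10522292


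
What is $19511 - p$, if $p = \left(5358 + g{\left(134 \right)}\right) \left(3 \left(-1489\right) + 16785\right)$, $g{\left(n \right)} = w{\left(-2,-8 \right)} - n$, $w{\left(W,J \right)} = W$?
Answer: $-64305085$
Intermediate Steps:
$g{\left(n \right)} = -2 - n$
$p = 64324596$ ($p = \left(5358 - 136\right) \left(3 \left(-1489\right) + 16785\right) = \left(5358 - 136\right) \left(-4467 + 16785\right) = \left(5358 - 136\right) 12318 = 5222 \cdot 12318 = 64324596$)
$19511 - p = 19511 - 64324596 = -64305085$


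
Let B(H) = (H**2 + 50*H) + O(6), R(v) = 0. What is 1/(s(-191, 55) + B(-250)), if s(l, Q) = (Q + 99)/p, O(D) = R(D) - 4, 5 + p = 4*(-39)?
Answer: 23/1149886 ≈ 2.0002e-5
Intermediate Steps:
p = -161 (p = -5 + 4*(-39) = -5 - 156 = -161)
O(D) = -4 (O(D) = 0 - 4 = -4)
s(l, Q) = -99/161 - Q/161 (s(l, Q) = (Q + 99)/(-161) = (99 + Q)*(-1/161) = -99/161 - Q/161)
B(H) = -4 + H**2 + 50*H (B(H) = (H**2 + 50*H) - 4 = -4 + H**2 + 50*H)
1/(s(-191, 55) + B(-250)) = 1/((-99/161 - 1/161*55) + (-4 + (-250)**2 + 50*(-250))) = 1/((-99/161 - 55/161) + (-4 + 62500 - 12500)) = 1/(-22/23 + 49996) = 1/(1149886/23) = 23/1149886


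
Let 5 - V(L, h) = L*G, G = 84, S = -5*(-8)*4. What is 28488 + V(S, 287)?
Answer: 15053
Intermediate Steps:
S = 160 (S = 40*4 = 160)
V(L, h) = 5 - 84*L (V(L, h) = 5 - L*84 = 5 - 84*L)
28488 + V(S, 287) = 28488 + (5 - 84*160) = 28488 + (5 - 13440) = 28488 - 13435 = 15053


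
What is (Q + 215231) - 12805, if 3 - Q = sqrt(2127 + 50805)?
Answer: 202429 - 2*sqrt(13233) ≈ 2.0220e+5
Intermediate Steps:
Q = 3 - 2*sqrt(13233) (Q = 3 - sqrt(2127 + 50805) = 3 - sqrt(52932) = 3 - 2*sqrt(13233) ≈ -227.07)
(Q + 215231) - 12805 = ((3 - 2*sqrt(13233)) + 215231) - 12805 = (215234 - 2*sqrt(13233)) - 12805 = 202429 - 2*sqrt(13233)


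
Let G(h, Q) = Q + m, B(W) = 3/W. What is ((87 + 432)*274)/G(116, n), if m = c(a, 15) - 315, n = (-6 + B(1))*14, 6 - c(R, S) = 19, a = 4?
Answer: -71103/185 ≈ -384.34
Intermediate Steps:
c(R, S) = -13 (c(R, S) = 6 - 1*19 = 6 - 19 = -13)
n = -42 (n = (-6 + 3/1)*14 = (-6 + 3*1)*14 = (-6 + 3)*14 = -3*14 = -42)
m = -328 (m = -13 - 315 = -328)
G(h, Q) = -328 + Q (G(h, Q) = Q - 328 = -328 + Q)
((87 + 432)*274)/G(116, n) = ((87 + 432)*274)/(-328 - 42) = (519*274)/(-370) = 142206*(-1/370) = -71103/185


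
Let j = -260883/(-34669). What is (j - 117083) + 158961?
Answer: 1452129265/34669 ≈ 41886.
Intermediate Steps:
j = 260883/34669 (j = -260883*(-1/34669) = 260883/34669 ≈ 7.5250)
(j - 117083) + 158961 = (260883/34669 - 117083) + 158961 = -4058889644/34669 + 158961 = 1452129265/34669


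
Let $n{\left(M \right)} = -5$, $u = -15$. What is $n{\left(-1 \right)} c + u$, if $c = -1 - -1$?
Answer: $-15$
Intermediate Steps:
$c = 0$ ($c = -1 + 1 = 0$)
$n{\left(-1 \right)} c + u = \left(-5\right) 0 - 15 = 0 - 15 = -15$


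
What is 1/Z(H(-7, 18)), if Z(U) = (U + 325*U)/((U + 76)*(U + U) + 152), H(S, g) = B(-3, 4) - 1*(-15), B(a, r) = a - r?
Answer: 187/326 ≈ 0.57362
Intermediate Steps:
H(S, g) = 8 (H(S, g) = (-3 - 1*4) - 1*(-15) = (-3 - 4) + 15 = -7 + 15 = 8)
Z(U) = 326*U/(152 + 2*U*(76 + U)) (Z(U) = (326*U)/((76 + U)*(2*U) + 152) = (326*U)/(2*U*(76 + U) + 152) = (326*U)/(152 + 2*U*(76 + U)) = 326*U/(152 + 2*U*(76 + U)))
1/Z(H(-7, 18)) = 1/(163*8/(76 + 8² + 76*8)) = 1/(163*8/(76 + 64 + 608)) = 1/(163*8/748) = 1/(163*8*(1/748)) = 1/(326/187) = 187/326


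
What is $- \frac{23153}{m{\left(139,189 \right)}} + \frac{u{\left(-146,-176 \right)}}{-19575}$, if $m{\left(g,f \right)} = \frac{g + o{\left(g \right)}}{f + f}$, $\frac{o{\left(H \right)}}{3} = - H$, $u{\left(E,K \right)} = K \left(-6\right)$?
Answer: $\frac{28552809497}{906975} \approx 31481.0$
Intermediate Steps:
$u{\left(E,K \right)} = - 6 K$
$o{\left(H \right)} = - 3 H$ ($o{\left(H \right)} = 3 \left(- H\right) = - 3 H$)
$m{\left(g,f \right)} = - \frac{g}{f}$ ($m{\left(g,f \right)} = \frac{g - 3 g}{f + f} = \frac{\left(-2\right) g}{2 f} = - 2 g \frac{1}{2 f} = - \frac{g}{f}$)
$- \frac{23153}{m{\left(139,189 \right)}} + \frac{u{\left(-146,-176 \right)}}{-19575} = - \frac{23153}{\left(-1\right) 139 \cdot \frac{1}{189}} + \frac{\left(-6\right) \left(-176\right)}{-19575} = - \frac{23153}{\left(-1\right) 139 \cdot \frac{1}{189}} + 1056 \left(- \frac{1}{19575}\right) = - \frac{23153}{- \frac{139}{189}} - \frac{352}{6525} = \left(-23153\right) \left(- \frac{189}{139}\right) - \frac{352}{6525} = \frac{4375917}{139} - \frac{352}{6525} = \frac{28552809497}{906975}$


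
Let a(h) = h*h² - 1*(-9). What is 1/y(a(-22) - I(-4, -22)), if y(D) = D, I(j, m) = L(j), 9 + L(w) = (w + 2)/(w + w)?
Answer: -4/42521 ≈ -9.4071e-5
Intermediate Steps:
L(w) = -9 + (2 + w)/(2*w) (L(w) = -9 + (w + 2)/(w + w) = -9 + (2 + w)/((2*w)) = -9 + (2 + w)*(1/(2*w)) = -9 + (2 + w)/(2*w))
I(j, m) = -17/2 + 1/j
a(h) = 9 + h³ (a(h) = h³ + 9 = 9 + h³)
1/y(a(-22) - I(-4, -22)) = 1/((9 + (-22)³) - (-17/2 + 1/(-4))) = 1/((9 - 10648) - (-17/2 - ¼)) = 1/(-10639 - 1*(-35/4)) = 1/(-10639 + 35/4) = 1/(-42521/4) = -4/42521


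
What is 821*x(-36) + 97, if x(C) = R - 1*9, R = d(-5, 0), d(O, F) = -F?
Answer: -7292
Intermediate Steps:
R = 0 (R = -1*0 = 0)
x(C) = -9 (x(C) = 0 - 1*9 = 0 - 9 = -9)
821*x(-36) + 97 = 821*(-9) + 97 = -7389 + 97 = -7292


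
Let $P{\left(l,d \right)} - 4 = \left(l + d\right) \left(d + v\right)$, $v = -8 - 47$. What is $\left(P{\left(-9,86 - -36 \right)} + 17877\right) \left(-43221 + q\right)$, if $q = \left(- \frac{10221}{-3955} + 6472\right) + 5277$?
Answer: $- \frac{452542155804}{565} \approx -8.0096 \cdot 10^{8}$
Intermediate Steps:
$v = -55$
$P{\left(l,d \right)} = 4 + \left(-55 + d\right) \left(d + l\right)$ ($P{\left(l,d \right)} = 4 + \left(l + d\right) \left(d - 55\right) = 4 + \left(d + l\right) \left(-55 + d\right) = 4 + \left(-55 + d\right) \left(d + l\right)$)
$q = \frac{46477516}{3955}$ ($q = \left(\left(-10221\right) \left(- \frac{1}{3955}\right) + 6472\right) + 5277 = \left(\frac{10221}{3955} + 6472\right) + 5277 = \frac{25606981}{3955} + 5277 = \frac{46477516}{3955} \approx 11752.0$)
$\left(P{\left(-9,86 - -36 \right)} + 17877\right) \left(-43221 + q\right) = \left(\left(4 + \left(86 - -36\right)^{2} - 55 \left(86 - -36\right) - -495 + \left(86 - -36\right) \left(-9\right)\right) + 17877\right) \left(-43221 + \frac{46477516}{3955}\right) = \left(\left(4 + \left(86 + 36\right)^{2} - 55 \left(86 + 36\right) + 495 + \left(86 + 36\right) \left(-9\right)\right) + 17877\right) \left(- \frac{124461539}{3955}\right) = \left(\left(4 + 122^{2} - 6710 + 495 + 122 \left(-9\right)\right) + 17877\right) \left(- \frac{124461539}{3955}\right) = \left(\left(4 + 14884 - 6710 + 495 - 1098\right) + 17877\right) \left(- \frac{124461539}{3955}\right) = \left(7575 + 17877\right) \left(- \frac{124461539}{3955}\right) = 25452 \left(- \frac{124461539}{3955}\right) = - \frac{452542155804}{565}$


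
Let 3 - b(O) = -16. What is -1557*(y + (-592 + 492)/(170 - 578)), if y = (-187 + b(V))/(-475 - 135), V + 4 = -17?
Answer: -8404167/10370 ≈ -810.43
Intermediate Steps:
V = -21 (V = -4 - 17 = -21)
b(O) = 19 (b(O) = 3 - 1*(-16) = 3 + 16 = 19)
y = 84/305 (y = (-187 + 19)/(-475 - 135) = -168/(-610) = -168*(-1/610) = 84/305 ≈ 0.27541)
-1557*(y + (-592 + 492)/(170 - 578)) = -1557*(84/305 + (-592 + 492)/(170 - 578)) = -1557*(84/305 - 100/(-408)) = -1557*(84/305 - 100*(-1/408)) = -1557*(84/305 + 25/102) = -1557*16193/31110 = -8404167/10370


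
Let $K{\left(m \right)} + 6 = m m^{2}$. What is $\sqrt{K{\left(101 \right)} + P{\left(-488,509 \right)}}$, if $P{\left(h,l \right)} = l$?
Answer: $2 \sqrt{257701} \approx 1015.3$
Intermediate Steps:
$K{\left(m \right)} = -6 + m^{3}$ ($K{\left(m \right)} = -6 + m m^{2} = -6 + m^{3}$)
$\sqrt{K{\left(101 \right)} + P{\left(-488,509 \right)}} = \sqrt{\left(-6 + 101^{3}\right) + 509} = \sqrt{\left(-6 + 1030301\right) + 509} = \sqrt{1030295 + 509} = \sqrt{1030804} = 2 \sqrt{257701}$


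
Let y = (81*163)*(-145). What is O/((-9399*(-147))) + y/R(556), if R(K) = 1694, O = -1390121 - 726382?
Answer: -42042384399/37151114 ≈ -1131.7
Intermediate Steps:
O = -2116503
y = -1914435 (y = 13203*(-145) = -1914435)
O/((-9399*(-147))) + y/R(556) = -2116503/((-9399*(-147))) - 1914435/1694 = -2116503/1381653 - 1914435*1/1694 = -2116503*1/1381653 - 1914435/1694 = -235167/153517 - 1914435/1694 = -42042384399/37151114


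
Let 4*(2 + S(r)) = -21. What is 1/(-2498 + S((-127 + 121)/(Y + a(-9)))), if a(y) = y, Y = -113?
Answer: -4/10021 ≈ -0.00039916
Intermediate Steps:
S(r) = -29/4 (S(r) = -2 + (¼)*(-21) = -2 - 21/4 = -29/4)
1/(-2498 + S((-127 + 121)/(Y + a(-9)))) = 1/(-2498 - 29/4) = 1/(-10021/4) = -4/10021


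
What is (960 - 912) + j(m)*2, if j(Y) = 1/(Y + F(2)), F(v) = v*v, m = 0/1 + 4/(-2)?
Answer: 49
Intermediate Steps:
m = -2 (m = 0*1 + 4*(-1/2) = 0 - 2 = -2)
F(v) = v**2
j(Y) = 1/(4 + Y) (j(Y) = 1/(Y + 2**2) = 1/(Y + 4) = 1/(4 + Y))
(960 - 912) + j(m)*2 = (960 - 912) + 2/(4 - 2) = 48 + 2/2 = 48 + (1/2)*2 = 48 + 1 = 49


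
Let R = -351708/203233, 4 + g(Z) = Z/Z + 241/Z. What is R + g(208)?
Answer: -150993503/42272464 ≈ -3.5719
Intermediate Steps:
g(Z) = -3 + 241/Z (g(Z) = -4 + (Z/Z + 241/Z) = -4 + (1 + 241/Z) = -3 + 241/Z)
R = -351708/203233 (R = -351708*1/203233 = -351708/203233 ≈ -1.7306)
R + g(208) = -351708/203233 + (-3 + 241/208) = -351708/203233 - 383/208 = -150993503/42272464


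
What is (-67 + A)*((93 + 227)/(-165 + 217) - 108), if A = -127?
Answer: 256856/13 ≈ 19758.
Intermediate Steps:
(-67 + A)*((93 + 227)/(-165 + 217) - 108) = (-67 - 127)*((93 + 227)/(-165 + 217) - 108) = -194*(320/52 - 108) = -194*(320*(1/52) - 108) = -194*(80/13 - 108) = -194*(-1324/13) = 256856/13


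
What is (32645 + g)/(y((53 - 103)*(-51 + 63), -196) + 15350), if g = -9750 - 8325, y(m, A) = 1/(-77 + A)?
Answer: 128310/135179 ≈ 0.94919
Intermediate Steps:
g = -18075
(32645 + g)/(y((53 - 103)*(-51 + 63), -196) + 15350) = (32645 - 18075)/(1/(-77 - 196) + 15350) = 14570/(1/(-273) + 15350) = 14570/(-1/273 + 15350) = 14570/(4190549/273) = 14570*(273/4190549) = 128310/135179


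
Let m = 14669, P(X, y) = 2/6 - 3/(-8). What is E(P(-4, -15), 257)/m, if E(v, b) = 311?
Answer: 311/14669 ≈ 0.021201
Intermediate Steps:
P(X, y) = 17/24 (P(X, y) = 2*(1/6) - 3*(-1/8) = 1/3 + 3/8 = 17/24)
E(P(-4, -15), 257)/m = 311/14669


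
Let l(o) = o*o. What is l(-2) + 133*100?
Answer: 13304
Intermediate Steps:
l(o) = o²
l(-2) + 133*100 = (-2)² + 133*100 = 4 + 13300 = 13304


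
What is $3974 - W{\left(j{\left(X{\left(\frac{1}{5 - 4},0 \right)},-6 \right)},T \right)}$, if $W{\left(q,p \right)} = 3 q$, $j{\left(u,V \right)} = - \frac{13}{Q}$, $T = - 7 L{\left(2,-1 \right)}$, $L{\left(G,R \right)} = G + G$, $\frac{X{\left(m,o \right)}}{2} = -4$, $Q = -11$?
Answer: $\frac{43675}{11} \approx 3970.5$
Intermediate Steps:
$X{\left(m,o \right)} = -8$ ($X{\left(m,o \right)} = 2 \left(-4\right) = -8$)
$L{\left(G,R \right)} = 2 G$
$T = -28$ ($T = - 7 \cdot 2 \cdot 2 = \left(-7\right) 4 = -28$)
$j{\left(u,V \right)} = \frac{13}{11}$ ($j{\left(u,V \right)} = - \frac{13}{-11} = \left(-13\right) \left(- \frac{1}{11}\right) = \frac{13}{11}$)
$3974 - W{\left(j{\left(X{\left(\frac{1}{5 - 4},0 \right)},-6 \right)},T \right)} = 3974 - 3 \cdot \frac{13}{11} = 3974 - \frac{39}{11} = \frac{43675}{11}$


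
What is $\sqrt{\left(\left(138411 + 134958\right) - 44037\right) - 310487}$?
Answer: $i \sqrt{81155} \approx 284.88 i$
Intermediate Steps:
$\sqrt{\left(\left(138411 + 134958\right) - 44037\right) - 310487} = \sqrt{\left(273369 - 44037\right) - 310487} = \sqrt{229332 - 310487} = \sqrt{-81155} = i \sqrt{81155}$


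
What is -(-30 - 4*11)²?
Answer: -5476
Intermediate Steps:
-(-30 - 4*11)² = -(-30 - 44)² = -1*(-74)² = -1*5476 = -5476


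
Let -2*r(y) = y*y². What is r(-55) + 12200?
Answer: 190775/2 ≈ 95388.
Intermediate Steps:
r(y) = -y³/2 (r(y) = -y*y²/2 = -y³/2)
r(-55) + 12200 = -½*(-55)³ + 12200 = -½*(-166375) + 12200 = 166375/2 + 12200 = 190775/2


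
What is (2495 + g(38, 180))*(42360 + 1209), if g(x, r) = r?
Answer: 116547075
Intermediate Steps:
(2495 + g(38, 180))*(42360 + 1209) = (2495 + 180)*(42360 + 1209) = 2675*43569 = 116547075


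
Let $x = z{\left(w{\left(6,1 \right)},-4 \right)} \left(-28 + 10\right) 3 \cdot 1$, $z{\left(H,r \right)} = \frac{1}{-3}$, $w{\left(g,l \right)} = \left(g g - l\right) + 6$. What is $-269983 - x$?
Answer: $-270001$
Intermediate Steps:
$w{\left(g,l \right)} = 6 + g^{2} - l$ ($w{\left(g,l \right)} = \left(g^{2} - l\right) + 6 = 6 + g^{2} - l$)
$z{\left(H,r \right)} = - \frac{1}{3}$
$x = 18$ ($x = - \frac{-28 + 10}{3} \cdot 3 \cdot 1 = \left(- \frac{1}{3}\right) \left(-18\right) 3 = 6 \cdot 3 = 18$)
$-269983 - x = -269983 - 18 = -270001$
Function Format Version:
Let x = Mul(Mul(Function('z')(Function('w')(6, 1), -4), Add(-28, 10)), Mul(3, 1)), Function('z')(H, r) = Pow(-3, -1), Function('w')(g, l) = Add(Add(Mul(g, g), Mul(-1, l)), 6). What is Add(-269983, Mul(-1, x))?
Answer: -270001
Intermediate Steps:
Function('w')(g, l) = Add(6, Pow(g, 2), Mul(-1, l)) (Function('w')(g, l) = Add(Add(Pow(g, 2), Mul(-1, l)), 6) = Add(6, Pow(g, 2), Mul(-1, l)))
Function('z')(H, r) = Rational(-1, 3)
x = 18 (x = Mul(Mul(Rational(-1, 3), Add(-28, 10)), Mul(3, 1)) = Mul(Mul(Rational(-1, 3), -18), 3) = Mul(6, 3) = 18)
Add(-269983, Mul(-1, x)) = Add(-269983, Mul(-1, 18)) = Add(-269983, -18) = -270001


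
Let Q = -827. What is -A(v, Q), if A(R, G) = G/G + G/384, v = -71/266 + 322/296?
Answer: 443/384 ≈ 1.1536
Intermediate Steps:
v = 16159/19684 (v = -71*1/266 + 322*(1/296) = -71/266 + 161/148 = 16159/19684 ≈ 0.82092)
A(R, G) = 1 + G/384 (A(R, G) = 1 + G*(1/384) = 1 + G/384)
-A(v, Q) = -(1 + (1/384)*(-827)) = -(1 - 827/384) = -1*(-443/384) = 443/384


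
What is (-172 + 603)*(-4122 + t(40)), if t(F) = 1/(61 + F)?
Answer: -179434351/101 ≈ -1.7766e+6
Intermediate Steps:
(-172 + 603)*(-4122 + t(40)) = (-172 + 603)*(-4122 + 1/(61 + 40)) = 431*(-4122 + 1/101) = 431*(-416321/101) = -179434351/101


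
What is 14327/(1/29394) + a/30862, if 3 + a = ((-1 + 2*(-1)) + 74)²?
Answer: 6498423670697/15431 ≈ 4.2113e+8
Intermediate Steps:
a = 5038 (a = -3 + ((-1 + 2*(-1)) + 74)² = -3 + ((-1 - 2) + 74)² = -3 + (-3 + 74)² = -3 + 71² = -3 + 5041 = 5038)
14327/(1/29394) + a/30862 = 14327/(1/29394) + 5038/30862 = 14327/(1/29394) + 5038*(1/30862) = 14327*29394 + 2519/15431 = 421127838 + 2519/15431 = 6498423670697/15431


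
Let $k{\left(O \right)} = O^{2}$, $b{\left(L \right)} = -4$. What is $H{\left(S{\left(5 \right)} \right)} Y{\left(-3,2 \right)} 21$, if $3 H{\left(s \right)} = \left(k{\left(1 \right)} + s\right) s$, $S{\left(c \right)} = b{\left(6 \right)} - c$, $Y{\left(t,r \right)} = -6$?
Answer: $-3024$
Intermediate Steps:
$S{\left(c \right)} = -4 - c$
$H{\left(s \right)} = \frac{s \left(1 + s\right)}{3}$ ($H{\left(s \right)} = \frac{\left(1^{2} + s\right) s}{3} = \frac{\left(1 + s\right) s}{3} = \frac{s \left(1 + s\right)}{3}$)
$H{\left(S{\left(5 \right)} \right)} Y{\left(-3,2 \right)} 21 = \frac{\left(-4 - 5\right) \left(1 - 9\right)}{3} \left(-6\right) 21 = \frac{1}{3} \left(-9\right) \left(1 - 9\right) \left(-6\right) 21 = \frac{1}{3} \left(-9\right) \left(-8\right) \left(-6\right) 21 = 24 \left(-6\right) 21 = \left(-144\right) 21 = -3024$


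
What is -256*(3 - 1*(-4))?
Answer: -1792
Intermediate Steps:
-256*(3 - 1*(-4)) = -256*(3 + 4) = -256*7 = -1792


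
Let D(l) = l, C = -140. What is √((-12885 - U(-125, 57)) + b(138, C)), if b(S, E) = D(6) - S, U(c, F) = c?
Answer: 2*I*√3223 ≈ 113.54*I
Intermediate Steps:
b(S, E) = 6 - S
√((-12885 - U(-125, 57)) + b(138, C)) = √((-12885 - 1*(-125)) + (6 - 1*138)) = √((-12885 + 125) + (6 - 138)) = √(-12760 - 132) = √(-12892) = 2*I*√3223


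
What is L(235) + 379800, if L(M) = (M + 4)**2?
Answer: 436921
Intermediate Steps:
L(M) = (4 + M)**2
L(235) + 379800 = (4 + 235)**2 + 379800 = 239**2 + 379800 = 57121 + 379800 = 436921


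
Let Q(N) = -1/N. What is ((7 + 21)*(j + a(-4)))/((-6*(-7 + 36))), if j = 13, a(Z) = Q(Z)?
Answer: -371/174 ≈ -2.1322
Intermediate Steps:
a(Z) = -1/Z
((7 + 21)*(j + a(-4)))/((-6*(-7 + 36))) = ((7 + 21)*(13 - 1/(-4)))/((-6*(-7 + 36))) = (28*(13 - 1*(-1/4)))/((-6*29)) = (28*(13 + 1/4))/(-174) = (28*(53/4))*(-1/174) = 371*(-1/174) = -371/174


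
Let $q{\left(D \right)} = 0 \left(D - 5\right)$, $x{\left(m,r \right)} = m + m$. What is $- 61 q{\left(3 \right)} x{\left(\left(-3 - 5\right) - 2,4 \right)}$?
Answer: $0$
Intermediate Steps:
$x{\left(m,r \right)} = 2 m$
$q{\left(D \right)} = 0$ ($q{\left(D \right)} = 0 \left(-5 + D\right) = 0$)
$- 61 q{\left(3 \right)} x{\left(\left(-3 - 5\right) - 2,4 \right)} = \left(-61\right) 0 \cdot 2 \left(\left(-3 - 5\right) - 2\right) = 0 \cdot 2 \left(-8 - 2\right) = 0 \cdot 2 \left(-10\right) = 0 \left(-20\right) = 0$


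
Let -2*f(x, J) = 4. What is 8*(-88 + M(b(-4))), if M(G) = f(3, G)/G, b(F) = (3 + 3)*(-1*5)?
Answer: -10552/15 ≈ -703.47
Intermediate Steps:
f(x, J) = -2 (f(x, J) = -1/2*4 = -2)
b(F) = -30 (b(F) = 6*(-5) = -30)
M(G) = -2/G
8*(-88 + M(b(-4))) = 8*(-88 - 2/(-30)) = 8*(-88 - 2*(-1/30)) = 8*(-88 + 1/15) = 8*(-1319/15) = -10552/15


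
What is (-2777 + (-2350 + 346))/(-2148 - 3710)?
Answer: 4781/5858 ≈ 0.81615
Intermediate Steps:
(-2777 + (-2350 + 346))/(-2148 - 3710) = (-2777 - 2004)/(-5858) = -4781*(-1/5858) = 4781/5858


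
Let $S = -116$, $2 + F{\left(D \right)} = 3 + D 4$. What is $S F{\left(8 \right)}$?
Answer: $-3828$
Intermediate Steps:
$F{\left(D \right)} = 1 + 4 D$ ($F{\left(D \right)} = -2 + \left(3 + D 4\right) = -2 + \left(3 + 4 D\right) = 1 + 4 D$)
$S F{\left(8 \right)} = - 116 \left(1 + 4 \cdot 8\right) = - 116 \left(1 + 32\right) = \left(-116\right) 33 = -3828$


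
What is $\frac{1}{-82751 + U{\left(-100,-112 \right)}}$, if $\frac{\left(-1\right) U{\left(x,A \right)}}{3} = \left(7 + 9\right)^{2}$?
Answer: $- \frac{1}{83519} \approx -1.1973 \cdot 10^{-5}$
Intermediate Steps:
$U{\left(x,A \right)} = -768$ ($U{\left(x,A \right)} = - 3 \left(7 + 9\right)^{2} = - 3 \cdot 16^{2} = \left(-3\right) 256 = -768$)
$\frac{1}{-82751 + U{\left(-100,-112 \right)}} = \frac{1}{-82751 - 768} = \frac{1}{-83519} = - \frac{1}{83519}$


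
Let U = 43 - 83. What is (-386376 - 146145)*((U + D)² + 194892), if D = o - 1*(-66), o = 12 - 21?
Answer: -103937981301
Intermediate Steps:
o = -9
U = -40
D = 57 (D = -9 - 1*(-66) = -9 + 66 = 57)
(-386376 - 146145)*((U + D)² + 194892) = (-386376 - 146145)*((-40 + 57)² + 194892) = -532521*(17² + 194892) = -532521*(289 + 194892) = -532521*195181 = -103937981301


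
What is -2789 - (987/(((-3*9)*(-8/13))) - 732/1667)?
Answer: -341823991/120024 ≈ -2848.0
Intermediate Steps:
-2789 - (987/(((-3*9)*(-8/13))) - 732/1667) = -2789 - (987/((-(-216)/13)) - 732*1/1667) = -2789 - (987/((-27*(-8/13))) - 732/1667) = -2789 - (987/(216/13) - 732/1667) = -2789 - (987*(13/216) - 732/1667) = -2789 - (4277/72 - 732/1667) = -2789 - 1*7077055/120024 = -2789 - 7077055/120024 = -341823991/120024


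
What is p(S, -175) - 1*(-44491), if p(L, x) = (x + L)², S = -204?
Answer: 188132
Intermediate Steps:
p(L, x) = (L + x)²
p(S, -175) - 1*(-44491) = (-204 - 175)² - 1*(-44491) = (-379)² + 44491 = 143641 + 44491 = 188132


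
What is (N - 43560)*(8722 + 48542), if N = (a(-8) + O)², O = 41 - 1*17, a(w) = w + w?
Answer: -2490754944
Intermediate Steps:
a(w) = 2*w
O = 24 (O = 41 - 17 = 24)
N = 64 (N = (2*(-8) + 24)² = (-16 + 24)² = 8² = 64)
(N - 43560)*(8722 + 48542) = (64 - 43560)*(8722 + 48542) = -43496*57264 = -2490754944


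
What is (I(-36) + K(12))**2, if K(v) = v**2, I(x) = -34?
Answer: 12100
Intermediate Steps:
(I(-36) + K(12))**2 = (-34 + 12**2)**2 = (-34 + 144)**2 = 110**2 = 12100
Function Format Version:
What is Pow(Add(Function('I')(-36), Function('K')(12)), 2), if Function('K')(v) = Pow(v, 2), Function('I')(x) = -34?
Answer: 12100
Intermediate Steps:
Pow(Add(Function('I')(-36), Function('K')(12)), 2) = Pow(Add(-34, Pow(12, 2)), 2) = Pow(Add(-34, 144), 2) = Pow(110, 2) = 12100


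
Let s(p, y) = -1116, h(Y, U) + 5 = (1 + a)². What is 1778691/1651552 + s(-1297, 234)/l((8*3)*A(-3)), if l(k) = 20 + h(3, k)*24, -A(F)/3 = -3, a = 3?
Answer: -334495947/117260192 ≈ -2.8526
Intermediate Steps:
A(F) = 9 (A(F) = -3*(-3) = 9)
h(Y, U) = 11 (h(Y, U) = -5 + (1 + 3)² = -5 + 4² = -5 + 16 = 11)
l(k) = 284 (l(k) = 20 + 11*24 = 20 + 264 = 284)
1778691/1651552 + s(-1297, 234)/l((8*3)*A(-3)) = 1778691/1651552 - 1116/284 = 1778691*(1/1651552) - 1116*1/284 = 1778691/1651552 - 279/71 = -334495947/117260192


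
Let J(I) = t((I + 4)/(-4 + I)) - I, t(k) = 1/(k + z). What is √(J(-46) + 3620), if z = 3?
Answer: √2111766/24 ≈ 60.550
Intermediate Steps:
t(k) = 1/(3 + k) (t(k) = 1/(k + 3) = 1/(3 + k))
J(I) = 1/(3 + (4 + I)/(-4 + I)) - I (J(I) = 1/(3 + (I + 4)/(-4 + I)) - I = 1/(3 + (4 + I)/(-4 + I)) - I)
√(J(-46) + 3620) = √((-1 + (¼)*(-46) - 1*(-46)*(-2 - 46))/(-2 - 46) + 3620) = √((-1 - 23/2 - 1*(-46)*(-48))/(-48) + 3620) = √(-(-1 - 23/2 - 2208)/48 + 3620) = √(-1/48*(-4441/2) + 3620) = √(4441/96 + 3620) = √(351961/96) = √2111766/24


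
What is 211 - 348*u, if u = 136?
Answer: -47117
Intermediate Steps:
211 - 348*u = 211 - 348*136 = 211 - 47328 = -47117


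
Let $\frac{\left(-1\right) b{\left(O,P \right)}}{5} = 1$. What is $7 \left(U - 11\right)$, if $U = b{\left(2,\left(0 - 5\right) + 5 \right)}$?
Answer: $-112$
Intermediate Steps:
$b{\left(O,P \right)} = -5$ ($b{\left(O,P \right)} = \left(-5\right) 1 = -5$)
$U = -5$
$7 \left(U - 11\right) = 7 \left(-5 - 11\right) = 7 \left(-16\right) = -112$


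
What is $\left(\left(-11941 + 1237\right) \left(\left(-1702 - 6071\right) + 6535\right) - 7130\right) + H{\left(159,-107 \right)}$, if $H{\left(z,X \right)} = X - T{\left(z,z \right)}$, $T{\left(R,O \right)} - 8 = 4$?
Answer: $13244303$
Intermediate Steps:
$T{\left(R,O \right)} = 12$ ($T{\left(R,O \right)} = 8 + 4 = 12$)
$H{\left(z,X \right)} = -12 + X$ ($H{\left(z,X \right)} = X - 12 = -12 + X$)
$\left(\left(-11941 + 1237\right) \left(\left(-1702 - 6071\right) + 6535\right) - 7130\right) + H{\left(159,-107 \right)} = \left(\left(-11941 + 1237\right) \left(\left(-1702 - 6071\right) + 6535\right) - 7130\right) - 119 = \left(- 10704 \left(-7773 + 6535\right) - 7130\right) - 119 = \left(\left(-10704\right) \left(-1238\right) - 7130\right) - 119 = \left(13251552 - 7130\right) - 119 = 13244422 - 119 = 13244303$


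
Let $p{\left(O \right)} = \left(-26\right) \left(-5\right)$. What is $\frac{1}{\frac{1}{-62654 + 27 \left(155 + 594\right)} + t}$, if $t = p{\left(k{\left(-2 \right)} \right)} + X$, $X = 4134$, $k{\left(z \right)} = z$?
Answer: $\frac{42431}{180925783} \approx 0.00023452$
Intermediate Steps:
$p{\left(O \right)} = 130$
$t = 4264$ ($t = 130 + 4134 = 4264$)
$\frac{1}{\frac{1}{-62654 + 27 \left(155 + 594\right)} + t} = \frac{1}{\frac{1}{-62654 + 27 \left(155 + 594\right)} + 4264} = \frac{1}{\frac{1}{-62654 + 27 \cdot 749} + 4264} = \frac{1}{\frac{1}{-62654 + 20223} + 4264} = \frac{1}{\frac{1}{-42431} + 4264} = \frac{1}{- \frac{1}{42431} + 4264} = \frac{1}{\frac{180925783}{42431}} = \frac{42431}{180925783}$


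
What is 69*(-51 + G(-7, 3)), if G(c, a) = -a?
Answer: -3726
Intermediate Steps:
69*(-51 + G(-7, 3)) = 69*(-51 - 1*3) = 69*(-51 - 3) = 69*(-54) = -3726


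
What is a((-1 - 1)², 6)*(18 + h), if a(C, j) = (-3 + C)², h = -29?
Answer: -11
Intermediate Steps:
a((-1 - 1)², 6)*(18 + h) = (-3 + (-1 - 1)²)²*(18 - 29) = (-3 + (-2)²)²*(-11) = (-3 + 4)²*(-11) = 1²*(-11) = 1*(-11) = -11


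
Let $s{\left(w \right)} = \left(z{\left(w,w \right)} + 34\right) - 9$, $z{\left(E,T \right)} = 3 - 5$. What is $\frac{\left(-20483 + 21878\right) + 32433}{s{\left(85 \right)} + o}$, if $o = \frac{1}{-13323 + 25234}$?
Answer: $\frac{67154218}{45659} \approx 1470.8$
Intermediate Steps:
$o = \frac{1}{11911} \approx 8.3956 \cdot 10^{-5}$
$z{\left(E,T \right)} = -2$ ($z{\left(E,T \right)} = 3 - 5 = -2$)
$s{\left(w \right)} = 23$ ($s{\left(w \right)} = \left(-2 + 34\right) - 9 = 32 - 9 = 23$)
$\frac{\left(-20483 + 21878\right) + 32433}{s{\left(85 \right)} + o} = \frac{\left(-20483 + 21878\right) + 32433}{23 + \frac{1}{11911}} = \frac{1395 + 32433}{\frac{273954}{11911}} = 33828 \cdot \frac{11911}{273954} = \frac{67154218}{45659}$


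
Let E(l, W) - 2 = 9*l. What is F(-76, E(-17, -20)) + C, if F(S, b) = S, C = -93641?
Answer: -93717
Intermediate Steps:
E(l, W) = 2 + 9*l
F(-76, E(-17, -20)) + C = -76 - 93641 = -93717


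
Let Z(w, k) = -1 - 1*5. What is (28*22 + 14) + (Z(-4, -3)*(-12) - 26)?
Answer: 676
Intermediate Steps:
Z(w, k) = -6 (Z(w, k) = -1 - 5 = -6)
(28*22 + 14) + (Z(-4, -3)*(-12) - 26) = (28*22 + 14) + (-6*(-12) - 26) = (616 + 14) + (72 - 26) = 630 + 46 = 676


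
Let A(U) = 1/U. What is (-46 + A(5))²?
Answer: 52441/25 ≈ 2097.6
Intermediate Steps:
(-46 + A(5))² = (-46 + 1/5)² = (-46 + ⅕)² = (-229/5)² = 52441/25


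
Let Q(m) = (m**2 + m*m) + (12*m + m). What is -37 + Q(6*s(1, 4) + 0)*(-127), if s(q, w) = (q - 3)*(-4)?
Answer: -664501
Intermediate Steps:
s(q, w) = 12 - 4*q (s(q, w) = (-3 + q)*(-4) = 12 - 4*q)
Q(m) = 2*m**2 + 13*m (Q(m) = (m**2 + m**2) + 13*m = 2*m**2 + 13*m)
-37 + Q(6*s(1, 4) + 0)*(-127) = -37 + ((6*(12 - 4*1) + 0)*(13 + 2*(6*(12 - 4*1) + 0)))*(-127) = -37 + ((6*(12 - 4) + 0)*(13 + 2*(6*(12 - 4) + 0)))*(-127) = -37 + ((6*8 + 0)*(13 + 2*(6*8 + 0)))*(-127) = -37 + ((48 + 0)*(13 + 2*(48 + 0)))*(-127) = -37 + (48*(13 + 2*48))*(-127) = -37 + (48*(13 + 96))*(-127) = -37 + (48*109)*(-127) = -37 + 5232*(-127) = -37 - 664464 = -664501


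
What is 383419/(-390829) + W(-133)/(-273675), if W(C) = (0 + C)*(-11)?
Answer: -105503977652/106960126575 ≈ -0.98639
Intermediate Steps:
W(C) = -11*C (W(C) = C*(-11) = -11*C)
383419/(-390829) + W(-133)/(-273675) = 383419/(-390829) - 11*(-133)/(-273675) = 383419*(-1/390829) + 1463*(-1/273675) = -383419/390829 - 1463/273675 = -105503977652/106960126575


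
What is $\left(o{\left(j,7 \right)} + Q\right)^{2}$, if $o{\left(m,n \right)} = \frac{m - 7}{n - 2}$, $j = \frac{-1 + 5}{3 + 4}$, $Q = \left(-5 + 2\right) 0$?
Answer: $\frac{81}{49} \approx 1.6531$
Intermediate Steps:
$Q = 0$ ($Q = \left(-3\right) 0 = 0$)
$j = \frac{4}{7} \approx 0.57143$
$o{\left(m,n \right)} = \frac{-7 + m}{-2 + n}$
$\left(o{\left(j,7 \right)} + Q\right)^{2} = \left(\frac{-7 + \frac{4}{7}}{-2 + 7} + 0\right)^{2} = \left(\frac{1}{5} \left(- \frac{45}{7}\right) + 0\right)^{2} = \left(- \frac{9}{7} + 0\right)^{2} = \left(- \frac{9}{7}\right)^{2} = \frac{81}{49}$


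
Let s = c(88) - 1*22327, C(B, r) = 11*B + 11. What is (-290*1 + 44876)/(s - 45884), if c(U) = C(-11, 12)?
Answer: -44586/68321 ≈ -0.65260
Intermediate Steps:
C(B, r) = 11 + 11*B
c(U) = -110 (c(U) = 11 + 11*(-11) = 11 - 121 = -110)
s = -22437 (s = -110 - 1*22327 = -110 - 22327 = -22437)
(-290*1 + 44876)/(s - 45884) = (-290*1 + 44876)/(-22437 - 45884) = (-290 + 44876)/(-68321) = 44586*(-1/68321) = -44586/68321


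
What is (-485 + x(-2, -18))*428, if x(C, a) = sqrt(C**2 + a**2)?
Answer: -207580 + 856*sqrt(82) ≈ -1.9983e+5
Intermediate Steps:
(-485 + x(-2, -18))*428 = (-485 + sqrt((-2)**2 + (-18)**2))*428 = (-485 + sqrt(4 + 324))*428 = (-485 + sqrt(328))*428 = (-485 + 2*sqrt(82))*428 = -207580 + 856*sqrt(82)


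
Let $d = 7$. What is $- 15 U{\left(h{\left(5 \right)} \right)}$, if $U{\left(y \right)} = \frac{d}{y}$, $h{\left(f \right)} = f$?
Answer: $-21$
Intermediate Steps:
$U{\left(y \right)} = \frac{7}{y}$
$- 15 U{\left(h{\left(5 \right)} \right)} = - 15 \cdot \frac{7}{5} = - 15 \cdot 7 \cdot \frac{1}{5} = \left(-15\right) \frac{7}{5} = -21$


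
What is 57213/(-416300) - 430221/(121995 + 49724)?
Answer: -188925561447/71486619700 ≈ -2.6428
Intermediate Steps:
57213/(-416300) - 430221/(121995 + 49724) = 57213*(-1/416300) - 430221/171719 = -57213/416300 - 430221*1/171719 = -57213/416300 - 430221/171719 = -188925561447/71486619700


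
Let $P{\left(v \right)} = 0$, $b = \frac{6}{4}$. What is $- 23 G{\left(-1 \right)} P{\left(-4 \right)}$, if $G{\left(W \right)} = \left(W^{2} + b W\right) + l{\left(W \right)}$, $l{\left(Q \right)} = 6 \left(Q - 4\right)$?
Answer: $0$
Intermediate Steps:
$b = \frac{3}{2}$ ($b = 6 \cdot \frac{1}{4} = \frac{3}{2} \approx 1.5$)
$l{\left(Q \right)} = -24 + 6 Q$ ($l{\left(Q \right)} = 6 \left(-4 + Q\right) = -24 + 6 Q$)
$G{\left(W \right)} = -24 + W^{2} + \frac{15 W}{2}$ ($G{\left(W \right)} = \left(W^{2} + \frac{3 W}{2}\right) + \left(-24 + 6 W\right) = -24 + W^{2} + \frac{15 W}{2}$)
$- 23 G{\left(-1 \right)} P{\left(-4 \right)} = - 23 \left(-24 + \left(-1\right)^{2} + \frac{15}{2} \left(-1\right)\right) 0 = - 23 \left(-24 + 1 - \frac{15}{2}\right) 0 = \left(-23\right) \left(- \frac{61}{2}\right) 0 = \frac{1403}{2} \cdot 0 = 0$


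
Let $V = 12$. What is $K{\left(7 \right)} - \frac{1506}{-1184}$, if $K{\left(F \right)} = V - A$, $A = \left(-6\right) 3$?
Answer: $\frac{18513}{592} \approx 31.272$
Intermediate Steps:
$A = -18$
$K{\left(F \right)} = 30$ ($K{\left(F \right)} = 12 - -18 = 12 + 18 = 30$)
$K{\left(7 \right)} - \frac{1506}{-1184} = 30 - \frac{1506}{-1184} = 30 - - \frac{753}{592} = 30 + \frac{753}{592} = \frac{18513}{592}$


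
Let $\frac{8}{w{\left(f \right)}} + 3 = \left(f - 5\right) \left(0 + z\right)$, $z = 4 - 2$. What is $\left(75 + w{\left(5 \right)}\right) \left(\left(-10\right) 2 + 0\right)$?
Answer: $- \frac{4340}{3} \approx -1446.7$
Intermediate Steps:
$z = 2$
$w{\left(f \right)} = \frac{8}{-13 + 2 f}$ ($w{\left(f \right)} = \frac{8}{-3 + \left(f - 5\right) \left(0 + 2\right)} = \frac{8}{-3 + \left(-5 + f\right) 2} = \frac{8}{-3 + \left(-10 + 2 f\right)} = \frac{8}{-13 + 2 f}$)
$\left(75 + w{\left(5 \right)}\right) \left(\left(-10\right) 2 + 0\right) = \left(75 + \frac{8}{-13 + 2 \cdot 5}\right) \left(\left(-10\right) 2 + 0\right) = \left(75 + \frac{8}{-13 + 10}\right) \left(-20 + 0\right) = \left(75 + \frac{8}{-3}\right) \left(-20\right) = \left(75 + 8 \left(- \frac{1}{3}\right)\right) \left(-20\right) = \left(75 - \frac{8}{3}\right) \left(-20\right) = \frac{217}{3} \left(-20\right) = - \frac{4340}{3}$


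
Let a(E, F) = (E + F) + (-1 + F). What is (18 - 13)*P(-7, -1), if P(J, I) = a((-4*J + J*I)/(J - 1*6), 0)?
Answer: -240/13 ≈ -18.462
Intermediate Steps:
a(E, F) = -1 + E + 2*F
P(J, I) = -1 + (-4*J + I*J)/(-6 + J) (P(J, I) = -1 + (-4*J + J*I)/(J - 1*6) + 2*0 = -1 + (-4*J + I*J)/(J - 6) + 0 = -1 + (-4*J + I*J)/(-6 + J) + 0 = -1 + (-4*J + I*J)/(-6 + J))
(18 - 13)*P(-7, -1) = (18 - 13)*((6 - 1*(-7) - 7*(-4 - 1))/(-6 - 7)) = 5*((6 + 7 - 7*(-5))/(-13)) = 5*(-(6 + 7 + 35)/13) = 5*(-1/13*48) = 5*(-48/13) = -240/13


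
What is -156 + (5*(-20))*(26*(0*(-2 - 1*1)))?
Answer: -156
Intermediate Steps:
-156 + (5*(-20))*(26*(0*(-2 - 1*1))) = -156 - 2600*0*(-2 - 1) = -156 - 2600*0*(-3) = -156 - 2600*0 = -156 - 100*0 = -156 + 0 = -156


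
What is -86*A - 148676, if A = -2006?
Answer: 23840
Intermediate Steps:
-86*A - 148676 = -86*(-2006) - 148676 = 172516 - 148676 = 23840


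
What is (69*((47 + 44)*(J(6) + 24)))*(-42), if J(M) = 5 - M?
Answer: -6065514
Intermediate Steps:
(69*((47 + 44)*(J(6) + 24)))*(-42) = (69*((47 + 44)*((5 - 1*6) + 24)))*(-42) = (69*(91*((5 - 6) + 24)))*(-42) = (69*(91*(-1 + 24)))*(-42) = (69*(91*23))*(-42) = (69*2093)*(-42) = 144417*(-42) = -6065514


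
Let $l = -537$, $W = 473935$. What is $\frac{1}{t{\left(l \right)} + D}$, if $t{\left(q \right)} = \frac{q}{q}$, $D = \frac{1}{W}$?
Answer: $\frac{473935}{473936} \approx 1.0$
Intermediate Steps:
$D = \frac{1}{473935} \approx 2.11 \cdot 10^{-6}$
$t{\left(q \right)} = 1$
$\frac{1}{t{\left(l \right)} + D} = \frac{1}{1 + \frac{1}{473935}} = \frac{1}{\frac{473936}{473935}} = \frac{473935}{473936}$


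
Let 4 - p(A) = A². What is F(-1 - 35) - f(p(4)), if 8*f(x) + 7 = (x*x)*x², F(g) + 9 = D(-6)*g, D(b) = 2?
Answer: -21377/8 ≈ -2672.1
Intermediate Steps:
F(g) = -9 + 2*g
p(A) = 4 - A²
f(x) = -7/8 + x⁴/8 (f(x) = -7/8 + ((x*x)*x²)/8 = -7/8 + (x²*x²)/8 = -7/8 + x⁴/8)
F(-1 - 35) - f(p(4)) = (-9 + 2*(-1 - 35)) - (-7/8 + (4 - 1*4²)⁴/8) = (-9 + 2*(-36)) - (-7/8 + (4 - 1*16)⁴/8) = (-9 - 72) - (-7/8 + (4 - 16)⁴/8) = -81 - (-7/8 + (⅛)*(-12)⁴) = -81 - (-7/8 + (⅛)*20736) = -81 - (-7/8 + 2592) = -81 - 1*20729/8 = -81 - 20729/8 = -21377/8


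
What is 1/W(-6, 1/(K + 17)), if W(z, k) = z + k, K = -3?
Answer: -14/83 ≈ -0.16867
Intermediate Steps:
W(z, k) = k + z
1/W(-6, 1/(K + 17)) = 1/(1/(-3 + 17) - 6) = 1/(1/14 - 6) = 1/(-83/14) = -14/83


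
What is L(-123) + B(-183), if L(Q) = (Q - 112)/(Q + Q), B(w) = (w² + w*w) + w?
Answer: 16431805/246 ≈ 66796.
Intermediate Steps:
B(w) = w + 2*w² (B(w) = (w² + w²) + w = 2*w² + w = w + 2*w²)
L(Q) = (-112 + Q)/(2*Q) (L(Q) = (-112 + Q)/((2*Q)) = (-112 + Q)*(1/(2*Q)) = (-112 + Q)/(2*Q))
L(-123) + B(-183) = (½)*(-112 - 123)/(-123) - 183*(1 + 2*(-183)) = (½)*(-1/123)*(-235) - 183*(1 - 366) = 235/246 - 183*(-365) = 235/246 + 66795 = 16431805/246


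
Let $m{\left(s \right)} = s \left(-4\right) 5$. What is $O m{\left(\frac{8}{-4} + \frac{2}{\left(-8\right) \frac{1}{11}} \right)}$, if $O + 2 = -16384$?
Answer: $-1556670$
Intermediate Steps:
$m{\left(s \right)} = - 20 s$ ($m{\left(s \right)} = - 4 s 5 = - 20 s$)
$O = -16386$ ($O = -2 - 16384 = -16386$)
$O m{\left(\frac{8}{-4} + \frac{2}{\left(-8\right) \frac{1}{11}} \right)} = - 16386 \left(- 20 \left(\frac{8}{-4} + \frac{2}{\left(-8\right) \frac{1}{11}}\right)\right) = - 16386 \left(- 20 \left(8 \left(- \frac{1}{4}\right) + \frac{2}{\left(-8\right) \frac{1}{11}}\right)\right) = - 16386 \left(- 20 \left(-2 + \frac{2}{- \frac{8}{11}}\right)\right) = - 16386 \left(- 20 \left(-2 + 2 \left(- \frac{11}{8}\right)\right)\right) = - 16386 \left(- 20 \left(-2 - \frac{11}{4}\right)\right) = - 16386 \left(\left(-20\right) \left(- \frac{19}{4}\right)\right) = \left(-16386\right) 95 = -1556670$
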